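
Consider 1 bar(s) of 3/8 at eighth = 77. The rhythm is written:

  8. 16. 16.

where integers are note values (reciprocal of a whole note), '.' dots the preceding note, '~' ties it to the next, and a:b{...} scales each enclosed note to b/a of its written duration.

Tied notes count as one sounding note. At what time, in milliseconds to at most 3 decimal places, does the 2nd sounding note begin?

note 2 onset = 3/2b = 1168.831ms

1. 0.0ms @ 0 + 1168.831ms (3/2)
2. 1168.831ms @ 3/2 + 584.416ms (3/4)
3. 1753.247ms @ 9/4 + 584.416ms (3/4)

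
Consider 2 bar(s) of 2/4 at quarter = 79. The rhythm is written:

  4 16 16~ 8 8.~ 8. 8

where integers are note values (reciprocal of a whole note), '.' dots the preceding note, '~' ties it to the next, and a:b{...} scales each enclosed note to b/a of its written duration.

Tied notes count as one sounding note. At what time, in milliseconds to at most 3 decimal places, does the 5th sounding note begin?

note 5 onset = 7/2b = 2658.228ms

1. 0.0ms @ 0 + 759.494ms (1)
2. 759.494ms @ 1 + 189.873ms (1/4)
3. 949.367ms @ 5/4 + 569.62ms (3/4)
4. 1518.987ms @ 2 + 1139.241ms (3/2)
5. 2658.228ms @ 7/2 + 379.747ms (1/2)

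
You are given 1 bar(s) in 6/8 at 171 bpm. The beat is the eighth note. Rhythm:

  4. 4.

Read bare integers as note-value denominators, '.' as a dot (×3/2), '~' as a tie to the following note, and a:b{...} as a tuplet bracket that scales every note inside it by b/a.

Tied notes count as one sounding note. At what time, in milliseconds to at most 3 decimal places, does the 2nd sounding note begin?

1. 0.0ms @ 0 + 1052.632ms (3)
2. 1052.632ms @ 3 + 1052.632ms (3)

note 2 onset = 3b = 1052.632ms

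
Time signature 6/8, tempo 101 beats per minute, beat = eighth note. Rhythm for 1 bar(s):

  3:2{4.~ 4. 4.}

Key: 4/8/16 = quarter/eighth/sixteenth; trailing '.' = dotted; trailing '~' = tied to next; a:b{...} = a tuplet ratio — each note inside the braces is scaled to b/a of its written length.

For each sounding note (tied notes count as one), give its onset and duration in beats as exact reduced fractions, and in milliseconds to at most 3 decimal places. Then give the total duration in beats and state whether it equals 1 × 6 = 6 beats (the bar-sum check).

1) 0.0ms=0b +2376.238ms=4b
2) 2376.238ms=4b +1188.119ms=2b
Σ=6b of 6 (101bpm 6/8) — PASS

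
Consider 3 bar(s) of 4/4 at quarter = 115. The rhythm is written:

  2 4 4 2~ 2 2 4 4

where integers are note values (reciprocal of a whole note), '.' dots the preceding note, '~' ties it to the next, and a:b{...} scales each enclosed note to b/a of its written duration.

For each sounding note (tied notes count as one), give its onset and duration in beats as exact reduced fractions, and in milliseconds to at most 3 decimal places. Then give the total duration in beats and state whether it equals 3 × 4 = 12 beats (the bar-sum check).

1) 0.0ms=0b +1043.478ms=2b
2) 1043.478ms=2b +521.739ms=1b
3) 1565.217ms=3b +521.739ms=1b
4) 2086.957ms=4b +2086.957ms=4b
5) 4173.913ms=8b +1043.478ms=2b
6) 5217.391ms=10b +521.739ms=1b
7) 5739.13ms=11b +521.739ms=1b
Σ=12b of 12 (115bpm 4/4) — PASS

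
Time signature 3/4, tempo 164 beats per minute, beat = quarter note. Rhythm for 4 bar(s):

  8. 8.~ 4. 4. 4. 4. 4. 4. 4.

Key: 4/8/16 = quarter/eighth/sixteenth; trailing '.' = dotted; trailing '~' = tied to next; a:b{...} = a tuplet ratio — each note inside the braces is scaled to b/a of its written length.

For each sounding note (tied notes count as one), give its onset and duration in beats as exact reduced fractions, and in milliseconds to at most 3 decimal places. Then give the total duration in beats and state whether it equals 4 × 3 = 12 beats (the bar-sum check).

1) 0.0ms=0b +274.39ms=3/4b
2) 274.39ms=3/4b +823.171ms=9/4b
3) 1097.561ms=3b +548.78ms=3/2b
4) 1646.341ms=9/2b +548.78ms=3/2b
5) 2195.122ms=6b +548.78ms=3/2b
6) 2743.902ms=15/2b +548.78ms=3/2b
7) 3292.683ms=9b +548.78ms=3/2b
8) 3841.463ms=21/2b +548.78ms=3/2b
Σ=12b of 12 (164bpm 3/4) — PASS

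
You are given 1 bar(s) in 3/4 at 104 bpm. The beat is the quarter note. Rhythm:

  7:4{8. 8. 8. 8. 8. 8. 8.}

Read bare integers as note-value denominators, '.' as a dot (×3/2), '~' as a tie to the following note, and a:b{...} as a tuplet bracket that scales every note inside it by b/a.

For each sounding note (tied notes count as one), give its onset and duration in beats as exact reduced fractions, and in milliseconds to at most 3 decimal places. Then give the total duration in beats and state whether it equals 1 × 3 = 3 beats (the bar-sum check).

1) 0.0ms=0b +247.253ms=3/7b
2) 247.253ms=3/7b +247.253ms=3/7b
3) 494.505ms=6/7b +247.253ms=3/7b
4) 741.758ms=9/7b +247.253ms=3/7b
5) 989.011ms=12/7b +247.253ms=3/7b
6) 1236.264ms=15/7b +247.253ms=3/7b
7) 1483.516ms=18/7b +247.253ms=3/7b
Σ=3b of 3 (104bpm 3/4) — PASS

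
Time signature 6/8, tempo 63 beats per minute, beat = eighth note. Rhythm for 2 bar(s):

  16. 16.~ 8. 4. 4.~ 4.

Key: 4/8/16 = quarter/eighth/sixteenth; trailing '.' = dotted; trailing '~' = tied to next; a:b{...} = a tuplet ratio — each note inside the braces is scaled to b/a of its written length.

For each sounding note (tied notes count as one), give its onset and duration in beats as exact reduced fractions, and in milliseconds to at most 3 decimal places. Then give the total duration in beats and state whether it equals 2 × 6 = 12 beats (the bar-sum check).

1) 0.0ms=0b +714.286ms=3/4b
2) 714.286ms=3/4b +2142.857ms=9/4b
3) 2857.143ms=3b +2857.143ms=3b
4) 5714.286ms=6b +5714.286ms=6b
Σ=12b of 12 (63bpm 6/8) — PASS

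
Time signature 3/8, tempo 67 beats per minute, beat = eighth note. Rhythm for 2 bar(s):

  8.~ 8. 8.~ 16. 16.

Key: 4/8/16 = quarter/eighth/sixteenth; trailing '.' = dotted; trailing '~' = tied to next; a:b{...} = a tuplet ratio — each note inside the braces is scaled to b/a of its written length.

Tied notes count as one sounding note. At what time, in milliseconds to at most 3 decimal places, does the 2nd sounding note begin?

1. 0.0ms @ 0 + 2686.567ms (3)
2. 2686.567ms @ 3 + 2014.925ms (9/4)
3. 4701.493ms @ 21/4 + 671.642ms (3/4)

note 2 onset = 3b = 2686.567ms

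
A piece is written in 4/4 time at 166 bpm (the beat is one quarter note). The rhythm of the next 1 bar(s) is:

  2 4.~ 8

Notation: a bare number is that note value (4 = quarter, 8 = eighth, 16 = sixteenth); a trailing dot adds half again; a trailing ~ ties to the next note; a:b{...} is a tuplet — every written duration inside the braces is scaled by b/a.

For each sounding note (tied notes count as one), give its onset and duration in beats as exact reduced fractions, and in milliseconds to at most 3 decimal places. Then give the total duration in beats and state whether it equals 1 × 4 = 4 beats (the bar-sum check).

1) 0.0ms=0b +722.892ms=2b
2) 722.892ms=2b +722.892ms=2b
Σ=4b of 4 (166bpm 4/4) — PASS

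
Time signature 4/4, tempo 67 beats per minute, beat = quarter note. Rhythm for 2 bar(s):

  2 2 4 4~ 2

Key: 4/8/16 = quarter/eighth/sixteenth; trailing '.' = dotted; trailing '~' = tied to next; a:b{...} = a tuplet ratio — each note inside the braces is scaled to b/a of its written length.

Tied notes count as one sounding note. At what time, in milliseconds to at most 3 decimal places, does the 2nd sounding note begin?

note 2 onset = 2b = 1791.045ms

1. 0.0ms @ 0 + 1791.045ms (2)
2. 1791.045ms @ 2 + 1791.045ms (2)
3. 3582.09ms @ 4 + 895.522ms (1)
4. 4477.612ms @ 5 + 2686.567ms (3)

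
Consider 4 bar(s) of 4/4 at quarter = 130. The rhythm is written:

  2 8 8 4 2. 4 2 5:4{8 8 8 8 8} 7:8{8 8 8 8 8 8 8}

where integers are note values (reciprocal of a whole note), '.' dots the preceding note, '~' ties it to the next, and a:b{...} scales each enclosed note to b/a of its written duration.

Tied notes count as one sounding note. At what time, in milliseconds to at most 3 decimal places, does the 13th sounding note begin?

1. 0.0ms @ 0 + 923.077ms (2)
2. 923.077ms @ 2 + 230.769ms (1/2)
3. 1153.846ms @ 5/2 + 230.769ms (1/2)
4. 1384.615ms @ 3 + 461.538ms (1)
5. 1846.154ms @ 4 + 1384.615ms (3)
6. 3230.769ms @ 7 + 461.538ms (1)
7. 3692.308ms @ 8 + 923.077ms (2)
8. 4615.385ms @ 10 + 184.615ms (2/5)
9. 4800.0ms @ 52/5 + 184.615ms (2/5)
10. 4984.615ms @ 54/5 + 184.615ms (2/5)
11. 5169.231ms @ 56/5 + 184.615ms (2/5)
12. 5353.846ms @ 58/5 + 184.615ms (2/5)
13. 5538.462ms @ 12 + 263.736ms (4/7)
14. 5802.198ms @ 88/7 + 263.736ms (4/7)
15. 6065.934ms @ 92/7 + 263.736ms (4/7)
16. 6329.67ms @ 96/7 + 263.736ms (4/7)
17. 6593.407ms @ 100/7 + 263.736ms (4/7)
18. 6857.143ms @ 104/7 + 263.736ms (4/7)
19. 7120.879ms @ 108/7 + 263.736ms (4/7)

note 13 onset = 12b = 5538.462ms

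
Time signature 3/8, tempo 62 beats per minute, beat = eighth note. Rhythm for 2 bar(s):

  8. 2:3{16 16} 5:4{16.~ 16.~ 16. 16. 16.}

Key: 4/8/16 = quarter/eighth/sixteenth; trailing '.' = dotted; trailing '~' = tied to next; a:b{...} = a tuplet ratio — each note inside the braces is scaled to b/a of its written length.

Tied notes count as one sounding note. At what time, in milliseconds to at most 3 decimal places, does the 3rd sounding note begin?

1. 0.0ms @ 0 + 1451.613ms (3/2)
2. 1451.613ms @ 3/2 + 725.806ms (3/4)
3. 2177.419ms @ 9/4 + 725.806ms (3/4)
4. 2903.226ms @ 3 + 1741.935ms (9/5)
5. 4645.161ms @ 24/5 + 580.645ms (3/5)
6. 5225.806ms @ 27/5 + 580.645ms (3/5)

note 3 onset = 9/4b = 2177.419ms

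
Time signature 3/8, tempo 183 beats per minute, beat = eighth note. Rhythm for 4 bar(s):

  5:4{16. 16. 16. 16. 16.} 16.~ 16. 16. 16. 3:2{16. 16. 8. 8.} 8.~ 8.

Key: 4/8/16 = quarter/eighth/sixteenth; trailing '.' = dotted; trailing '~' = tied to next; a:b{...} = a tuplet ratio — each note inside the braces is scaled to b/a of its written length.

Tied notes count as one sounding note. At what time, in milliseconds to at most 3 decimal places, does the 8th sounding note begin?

note 8 onset = 21/4b = 1721.311ms

1. 0.0ms @ 0 + 196.721ms (3/5)
2. 196.721ms @ 3/5 + 196.721ms (3/5)
3. 393.443ms @ 6/5 + 196.721ms (3/5)
4. 590.164ms @ 9/5 + 196.721ms (3/5)
5. 786.885ms @ 12/5 + 196.721ms (3/5)
6. 983.607ms @ 3 + 491.803ms (3/2)
7. 1475.41ms @ 9/2 + 245.902ms (3/4)
8. 1721.311ms @ 21/4 + 245.902ms (3/4)
9. 1967.213ms @ 6 + 163.934ms (1/2)
10. 2131.148ms @ 13/2 + 163.934ms (1/2)
11. 2295.082ms @ 7 + 327.869ms (1)
12. 2622.951ms @ 8 + 327.869ms (1)
13. 2950.82ms @ 9 + 983.607ms (3)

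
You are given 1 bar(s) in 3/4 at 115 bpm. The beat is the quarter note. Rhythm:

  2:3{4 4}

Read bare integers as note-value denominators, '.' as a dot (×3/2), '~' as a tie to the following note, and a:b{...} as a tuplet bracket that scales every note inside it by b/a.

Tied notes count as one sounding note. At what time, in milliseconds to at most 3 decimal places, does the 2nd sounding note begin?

note 2 onset = 3/2b = 782.609ms

1. 0.0ms @ 0 + 782.609ms (3/2)
2. 782.609ms @ 3/2 + 782.609ms (3/2)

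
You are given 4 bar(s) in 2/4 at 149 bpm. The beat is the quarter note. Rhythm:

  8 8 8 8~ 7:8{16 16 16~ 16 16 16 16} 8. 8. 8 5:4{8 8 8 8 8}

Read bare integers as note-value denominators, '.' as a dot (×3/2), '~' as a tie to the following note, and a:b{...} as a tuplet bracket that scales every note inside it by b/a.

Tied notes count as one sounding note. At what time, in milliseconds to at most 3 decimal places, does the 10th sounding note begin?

1. 0.0ms @ 0 + 201.342ms (1/2)
2. 201.342ms @ 1/2 + 201.342ms (1/2)
3. 402.685ms @ 1 + 201.342ms (1/2)
4. 604.027ms @ 3/2 + 316.395ms (11/14)
5. 920.422ms @ 16/7 + 115.053ms (2/7)
6. 1035.475ms @ 18/7 + 230.105ms (4/7)
7. 1265.58ms @ 22/7 + 115.053ms (2/7)
8. 1380.633ms @ 24/7 + 115.053ms (2/7)
9. 1495.686ms @ 26/7 + 115.053ms (2/7)
10. 1610.738ms @ 4 + 302.013ms (3/4)
11. 1912.752ms @ 19/4 + 302.013ms (3/4)
12. 2214.765ms @ 11/2 + 201.342ms (1/2)
13. 2416.107ms @ 6 + 161.074ms (2/5)
14. 2577.181ms @ 32/5 + 161.074ms (2/5)
15. 2738.255ms @ 34/5 + 161.074ms (2/5)
16. 2899.329ms @ 36/5 + 161.074ms (2/5)
17. 3060.403ms @ 38/5 + 161.074ms (2/5)

note 10 onset = 4b = 1610.738ms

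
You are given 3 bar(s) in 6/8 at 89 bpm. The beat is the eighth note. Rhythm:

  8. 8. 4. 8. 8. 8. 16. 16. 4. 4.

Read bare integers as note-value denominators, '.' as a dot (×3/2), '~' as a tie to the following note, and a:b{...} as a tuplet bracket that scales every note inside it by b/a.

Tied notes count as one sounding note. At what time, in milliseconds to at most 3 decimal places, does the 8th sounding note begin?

1. 0.0ms @ 0 + 1011.236ms (3/2)
2. 1011.236ms @ 3/2 + 1011.236ms (3/2)
3. 2022.472ms @ 3 + 2022.472ms (3)
4. 4044.944ms @ 6 + 1011.236ms (3/2)
5. 5056.18ms @ 15/2 + 1011.236ms (3/2)
6. 6067.416ms @ 9 + 1011.236ms (3/2)
7. 7078.652ms @ 21/2 + 505.618ms (3/4)
8. 7584.27ms @ 45/4 + 505.618ms (3/4)
9. 8089.888ms @ 12 + 2022.472ms (3)
10. 10112.36ms @ 15 + 2022.472ms (3)

note 8 onset = 45/4b = 7584.27ms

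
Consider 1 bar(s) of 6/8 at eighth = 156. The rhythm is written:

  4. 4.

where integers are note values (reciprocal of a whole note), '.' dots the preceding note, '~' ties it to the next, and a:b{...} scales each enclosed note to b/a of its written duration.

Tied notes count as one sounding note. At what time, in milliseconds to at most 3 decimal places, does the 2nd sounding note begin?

note 2 onset = 3b = 1153.846ms

1. 0.0ms @ 0 + 1153.846ms (3)
2. 1153.846ms @ 3 + 1153.846ms (3)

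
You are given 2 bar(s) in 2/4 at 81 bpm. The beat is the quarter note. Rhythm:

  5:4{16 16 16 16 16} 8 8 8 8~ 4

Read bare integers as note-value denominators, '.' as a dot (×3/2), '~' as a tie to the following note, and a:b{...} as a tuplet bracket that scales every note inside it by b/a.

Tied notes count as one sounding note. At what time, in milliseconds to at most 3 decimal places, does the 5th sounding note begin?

1. 0.0ms @ 0 + 148.148ms (1/5)
2. 148.148ms @ 1/5 + 148.148ms (1/5)
3. 296.296ms @ 2/5 + 148.148ms (1/5)
4. 444.444ms @ 3/5 + 148.148ms (1/5)
5. 592.593ms @ 4/5 + 148.148ms (1/5)
6. 740.741ms @ 1 + 370.37ms (1/2)
7. 1111.111ms @ 3/2 + 370.37ms (1/2)
8. 1481.481ms @ 2 + 370.37ms (1/2)
9. 1851.852ms @ 5/2 + 1111.111ms (3/2)

note 5 onset = 4/5b = 592.593ms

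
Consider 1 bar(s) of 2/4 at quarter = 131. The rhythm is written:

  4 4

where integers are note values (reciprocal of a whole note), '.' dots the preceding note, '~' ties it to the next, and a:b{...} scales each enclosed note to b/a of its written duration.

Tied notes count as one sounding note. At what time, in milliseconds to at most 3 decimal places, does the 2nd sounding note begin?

note 2 onset = 1b = 458.015ms

1. 0.0ms @ 0 + 458.015ms (1)
2. 458.015ms @ 1 + 458.015ms (1)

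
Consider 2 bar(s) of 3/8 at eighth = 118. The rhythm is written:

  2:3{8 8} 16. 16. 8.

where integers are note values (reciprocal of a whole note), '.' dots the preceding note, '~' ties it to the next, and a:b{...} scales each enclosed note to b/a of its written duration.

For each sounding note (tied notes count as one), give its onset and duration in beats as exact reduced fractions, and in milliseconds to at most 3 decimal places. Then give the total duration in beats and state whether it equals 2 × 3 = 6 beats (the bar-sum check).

1) 0.0ms=0b +762.712ms=3/2b
2) 762.712ms=3/2b +762.712ms=3/2b
3) 1525.424ms=3b +381.356ms=3/4b
4) 1906.78ms=15/4b +381.356ms=3/4b
5) 2288.136ms=9/2b +762.712ms=3/2b
Σ=6b of 6 (118bpm 3/8) — PASS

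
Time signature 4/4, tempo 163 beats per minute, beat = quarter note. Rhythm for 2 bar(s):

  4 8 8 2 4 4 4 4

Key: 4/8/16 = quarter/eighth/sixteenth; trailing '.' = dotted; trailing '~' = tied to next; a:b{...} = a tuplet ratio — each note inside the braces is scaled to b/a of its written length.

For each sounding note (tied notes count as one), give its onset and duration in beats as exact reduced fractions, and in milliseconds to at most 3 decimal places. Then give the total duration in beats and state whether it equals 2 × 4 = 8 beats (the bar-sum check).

1) 0.0ms=0b +368.098ms=1b
2) 368.098ms=1b +184.049ms=1/2b
3) 552.147ms=3/2b +184.049ms=1/2b
4) 736.196ms=2b +736.196ms=2b
5) 1472.393ms=4b +368.098ms=1b
6) 1840.491ms=5b +368.098ms=1b
7) 2208.589ms=6b +368.098ms=1b
8) 2576.687ms=7b +368.098ms=1b
Σ=8b of 8 (163bpm 4/4) — PASS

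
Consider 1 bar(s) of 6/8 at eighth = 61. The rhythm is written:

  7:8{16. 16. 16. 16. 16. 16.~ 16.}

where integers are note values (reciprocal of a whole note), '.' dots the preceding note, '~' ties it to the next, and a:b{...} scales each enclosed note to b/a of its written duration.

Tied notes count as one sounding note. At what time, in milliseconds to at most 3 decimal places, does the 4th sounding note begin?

1. 0.0ms @ 0 + 843.091ms (6/7)
2. 843.091ms @ 6/7 + 843.091ms (6/7)
3. 1686.183ms @ 12/7 + 843.091ms (6/7)
4. 2529.274ms @ 18/7 + 843.091ms (6/7)
5. 3372.365ms @ 24/7 + 843.091ms (6/7)
6. 4215.457ms @ 30/7 + 1686.183ms (12/7)

note 4 onset = 18/7b = 2529.274ms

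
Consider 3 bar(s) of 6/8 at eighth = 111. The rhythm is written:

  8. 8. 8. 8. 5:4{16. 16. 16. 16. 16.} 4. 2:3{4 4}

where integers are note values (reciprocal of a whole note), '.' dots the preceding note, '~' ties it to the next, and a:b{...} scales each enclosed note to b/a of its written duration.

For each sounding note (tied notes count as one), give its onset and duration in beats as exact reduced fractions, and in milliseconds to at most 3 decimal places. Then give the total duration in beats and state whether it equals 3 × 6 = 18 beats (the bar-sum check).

1) 0.0ms=0b +810.811ms=3/2b
2) 810.811ms=3/2b +810.811ms=3/2b
3) 1621.622ms=3b +810.811ms=3/2b
4) 2432.432ms=9/2b +810.811ms=3/2b
5) 3243.243ms=6b +324.324ms=3/5b
6) 3567.568ms=33/5b +324.324ms=3/5b
7) 3891.892ms=36/5b +324.324ms=3/5b
8) 4216.216ms=39/5b +324.324ms=3/5b
9) 4540.541ms=42/5b +324.324ms=3/5b
10) 4864.865ms=9b +1621.622ms=3b
11) 6486.486ms=12b +1621.622ms=3b
12) 8108.108ms=15b +1621.622ms=3b
Σ=18b of 18 (111bpm 6/8) — PASS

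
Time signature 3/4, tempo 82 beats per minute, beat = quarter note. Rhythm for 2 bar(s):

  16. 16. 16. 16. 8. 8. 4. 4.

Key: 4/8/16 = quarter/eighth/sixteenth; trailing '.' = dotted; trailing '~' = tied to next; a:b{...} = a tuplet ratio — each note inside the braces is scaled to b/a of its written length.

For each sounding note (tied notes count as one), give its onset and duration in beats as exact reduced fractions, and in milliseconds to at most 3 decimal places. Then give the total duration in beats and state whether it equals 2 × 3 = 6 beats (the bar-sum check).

1) 0.0ms=0b +274.39ms=3/8b
2) 274.39ms=3/8b +274.39ms=3/8b
3) 548.78ms=3/4b +274.39ms=3/8b
4) 823.171ms=9/8b +274.39ms=3/8b
5) 1097.561ms=3/2b +548.78ms=3/4b
6) 1646.341ms=9/4b +548.78ms=3/4b
7) 2195.122ms=3b +1097.561ms=3/2b
8) 3292.683ms=9/2b +1097.561ms=3/2b
Σ=6b of 6 (82bpm 3/4) — PASS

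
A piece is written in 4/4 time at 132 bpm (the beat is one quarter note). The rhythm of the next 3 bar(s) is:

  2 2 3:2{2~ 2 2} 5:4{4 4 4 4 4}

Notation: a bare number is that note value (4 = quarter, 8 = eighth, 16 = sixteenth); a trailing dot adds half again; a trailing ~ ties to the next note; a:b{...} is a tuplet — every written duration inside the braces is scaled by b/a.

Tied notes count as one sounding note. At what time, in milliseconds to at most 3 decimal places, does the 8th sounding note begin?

note 8 onset = 52/5b = 4727.273ms

1. 0.0ms @ 0 + 909.091ms (2)
2. 909.091ms @ 2 + 909.091ms (2)
3. 1818.182ms @ 4 + 1212.121ms (8/3)
4. 3030.303ms @ 20/3 + 606.061ms (4/3)
5. 3636.364ms @ 8 + 363.636ms (4/5)
6. 4000.0ms @ 44/5 + 363.636ms (4/5)
7. 4363.636ms @ 48/5 + 363.636ms (4/5)
8. 4727.273ms @ 52/5 + 363.636ms (4/5)
9. 5090.909ms @ 56/5 + 363.636ms (4/5)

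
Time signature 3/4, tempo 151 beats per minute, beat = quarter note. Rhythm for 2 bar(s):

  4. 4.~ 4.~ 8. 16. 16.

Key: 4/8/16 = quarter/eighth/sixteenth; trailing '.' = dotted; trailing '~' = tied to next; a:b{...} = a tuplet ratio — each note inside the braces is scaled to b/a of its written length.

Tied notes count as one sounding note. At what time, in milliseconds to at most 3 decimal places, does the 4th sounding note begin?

1. 0.0ms @ 0 + 596.026ms (3/2)
2. 596.026ms @ 3/2 + 1490.066ms (15/4)
3. 2086.093ms @ 21/4 + 149.007ms (3/8)
4. 2235.099ms @ 45/8 + 149.007ms (3/8)

note 4 onset = 45/8b = 2235.099ms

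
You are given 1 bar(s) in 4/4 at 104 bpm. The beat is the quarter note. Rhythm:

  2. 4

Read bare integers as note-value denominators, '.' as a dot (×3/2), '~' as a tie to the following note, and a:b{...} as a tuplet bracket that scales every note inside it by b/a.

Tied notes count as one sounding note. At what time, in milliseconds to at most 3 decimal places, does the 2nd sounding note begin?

note 2 onset = 3b = 1730.769ms

1. 0.0ms @ 0 + 1730.769ms (3)
2. 1730.769ms @ 3 + 576.923ms (1)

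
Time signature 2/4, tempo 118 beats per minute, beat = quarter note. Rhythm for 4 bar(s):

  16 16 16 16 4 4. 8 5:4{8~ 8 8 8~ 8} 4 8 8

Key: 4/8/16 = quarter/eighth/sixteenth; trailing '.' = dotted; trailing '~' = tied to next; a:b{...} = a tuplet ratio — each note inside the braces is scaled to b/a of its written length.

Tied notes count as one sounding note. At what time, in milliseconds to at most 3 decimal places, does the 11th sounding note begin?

note 11 onset = 6b = 3050.847ms

1. 0.0ms @ 0 + 127.119ms (1/4)
2. 127.119ms @ 1/4 + 127.119ms (1/4)
3. 254.237ms @ 1/2 + 127.119ms (1/4)
4. 381.356ms @ 3/4 + 127.119ms (1/4)
5. 508.475ms @ 1 + 508.475ms (1)
6. 1016.949ms @ 2 + 762.712ms (3/2)
7. 1779.661ms @ 7/2 + 254.237ms (1/2)
8. 2033.898ms @ 4 + 406.78ms (4/5)
9. 2440.678ms @ 24/5 + 203.39ms (2/5)
10. 2644.068ms @ 26/5 + 406.78ms (4/5)
11. 3050.847ms @ 6 + 508.475ms (1)
12. 3559.322ms @ 7 + 254.237ms (1/2)
13. 3813.559ms @ 15/2 + 254.237ms (1/2)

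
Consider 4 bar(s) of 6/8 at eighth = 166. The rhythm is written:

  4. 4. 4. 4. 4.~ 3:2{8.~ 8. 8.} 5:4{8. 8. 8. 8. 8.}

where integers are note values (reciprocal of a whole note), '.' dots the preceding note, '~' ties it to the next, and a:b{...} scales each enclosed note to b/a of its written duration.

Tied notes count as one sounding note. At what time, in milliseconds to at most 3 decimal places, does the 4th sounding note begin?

note 4 onset = 9b = 3253.012ms

1. 0.0ms @ 0 + 1084.337ms (3)
2. 1084.337ms @ 3 + 1084.337ms (3)
3. 2168.675ms @ 6 + 1084.337ms (3)
4. 3253.012ms @ 9 + 1084.337ms (3)
5. 4337.349ms @ 12 + 1807.229ms (5)
6. 6144.578ms @ 17 + 361.446ms (1)
7. 6506.024ms @ 18 + 433.735ms (6/5)
8. 6939.759ms @ 96/5 + 433.735ms (6/5)
9. 7373.494ms @ 102/5 + 433.735ms (6/5)
10. 7807.229ms @ 108/5 + 433.735ms (6/5)
11. 8240.964ms @ 114/5 + 433.735ms (6/5)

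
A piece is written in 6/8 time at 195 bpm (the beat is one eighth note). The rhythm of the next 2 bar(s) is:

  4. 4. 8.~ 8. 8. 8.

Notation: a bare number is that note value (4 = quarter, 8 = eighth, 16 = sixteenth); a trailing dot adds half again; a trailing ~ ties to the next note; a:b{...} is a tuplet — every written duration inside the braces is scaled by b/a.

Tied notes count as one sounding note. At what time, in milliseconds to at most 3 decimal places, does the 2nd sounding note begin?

1. 0.0ms @ 0 + 923.077ms (3)
2. 923.077ms @ 3 + 923.077ms (3)
3. 1846.154ms @ 6 + 923.077ms (3)
4. 2769.231ms @ 9 + 461.538ms (3/2)
5. 3230.769ms @ 21/2 + 461.538ms (3/2)

note 2 onset = 3b = 923.077ms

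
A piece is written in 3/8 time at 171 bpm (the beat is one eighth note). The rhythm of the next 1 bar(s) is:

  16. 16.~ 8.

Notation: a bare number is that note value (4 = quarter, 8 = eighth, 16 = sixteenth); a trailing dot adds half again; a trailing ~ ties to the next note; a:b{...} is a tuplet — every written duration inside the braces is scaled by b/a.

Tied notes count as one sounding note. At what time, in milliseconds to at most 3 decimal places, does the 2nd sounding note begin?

1. 0.0ms @ 0 + 263.158ms (3/4)
2. 263.158ms @ 3/4 + 789.474ms (9/4)

note 2 onset = 3/4b = 263.158ms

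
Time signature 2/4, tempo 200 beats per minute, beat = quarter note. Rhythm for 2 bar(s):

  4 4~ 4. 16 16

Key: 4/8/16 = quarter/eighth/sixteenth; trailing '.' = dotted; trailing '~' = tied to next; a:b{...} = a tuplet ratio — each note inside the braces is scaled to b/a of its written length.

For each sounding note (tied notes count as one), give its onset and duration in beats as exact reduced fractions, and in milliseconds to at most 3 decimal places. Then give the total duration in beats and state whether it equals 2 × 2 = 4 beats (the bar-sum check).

1) 0.0ms=0b +300.0ms=1b
2) 300.0ms=1b +750.0ms=5/2b
3) 1050.0ms=7/2b +75.0ms=1/4b
4) 1125.0ms=15/4b +75.0ms=1/4b
Σ=4b of 4 (200bpm 2/4) — PASS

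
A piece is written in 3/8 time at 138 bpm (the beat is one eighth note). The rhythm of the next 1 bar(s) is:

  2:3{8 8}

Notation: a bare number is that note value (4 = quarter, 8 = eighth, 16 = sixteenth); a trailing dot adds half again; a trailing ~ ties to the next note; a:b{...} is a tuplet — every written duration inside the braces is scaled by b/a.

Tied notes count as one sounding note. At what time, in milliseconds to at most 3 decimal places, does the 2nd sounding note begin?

1. 0.0ms @ 0 + 652.174ms (3/2)
2. 652.174ms @ 3/2 + 652.174ms (3/2)

note 2 onset = 3/2b = 652.174ms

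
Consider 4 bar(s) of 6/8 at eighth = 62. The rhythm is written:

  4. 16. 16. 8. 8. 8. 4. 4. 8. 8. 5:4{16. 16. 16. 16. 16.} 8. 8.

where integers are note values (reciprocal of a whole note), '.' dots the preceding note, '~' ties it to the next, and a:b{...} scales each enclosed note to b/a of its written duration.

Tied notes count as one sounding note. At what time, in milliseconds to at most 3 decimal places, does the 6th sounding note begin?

note 6 onset = 15/2b = 7258.065ms

1. 0.0ms @ 0 + 2903.226ms (3)
2. 2903.226ms @ 3 + 725.806ms (3/4)
3. 3629.032ms @ 15/4 + 725.806ms (3/4)
4. 4354.839ms @ 9/2 + 1451.613ms (3/2)
5. 5806.452ms @ 6 + 1451.613ms (3/2)
6. 7258.065ms @ 15/2 + 1451.613ms (3/2)
7. 8709.677ms @ 9 + 2903.226ms (3)
8. 11612.903ms @ 12 + 2903.226ms (3)
9. 14516.129ms @ 15 + 1451.613ms (3/2)
10. 15967.742ms @ 33/2 + 1451.613ms (3/2)
11. 17419.355ms @ 18 + 580.645ms (3/5)
12. 18000.0ms @ 93/5 + 580.645ms (3/5)
13. 18580.645ms @ 96/5 + 580.645ms (3/5)
14. 19161.29ms @ 99/5 + 580.645ms (3/5)
15. 19741.935ms @ 102/5 + 580.645ms (3/5)
16. 20322.581ms @ 21 + 1451.613ms (3/2)
17. 21774.194ms @ 45/2 + 1451.613ms (3/2)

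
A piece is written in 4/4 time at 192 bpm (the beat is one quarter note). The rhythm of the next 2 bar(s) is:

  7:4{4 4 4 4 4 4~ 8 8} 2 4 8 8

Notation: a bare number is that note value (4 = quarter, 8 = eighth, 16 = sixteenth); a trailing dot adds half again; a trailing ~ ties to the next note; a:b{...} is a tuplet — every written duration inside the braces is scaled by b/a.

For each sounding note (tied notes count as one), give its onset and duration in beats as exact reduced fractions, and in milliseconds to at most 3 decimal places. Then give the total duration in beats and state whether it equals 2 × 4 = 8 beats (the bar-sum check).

1) 0.0ms=0b +178.571ms=4/7b
2) 178.571ms=4/7b +178.571ms=4/7b
3) 357.143ms=8/7b +178.571ms=4/7b
4) 535.714ms=12/7b +178.571ms=4/7b
5) 714.286ms=16/7b +178.571ms=4/7b
6) 892.857ms=20/7b +267.857ms=6/7b
7) 1160.714ms=26/7b +89.286ms=2/7b
8) 1250.0ms=4b +625.0ms=2b
9) 1875.0ms=6b +312.5ms=1b
10) 2187.5ms=7b +156.25ms=1/2b
11) 2343.75ms=15/2b +156.25ms=1/2b
Σ=8b of 8 (192bpm 4/4) — PASS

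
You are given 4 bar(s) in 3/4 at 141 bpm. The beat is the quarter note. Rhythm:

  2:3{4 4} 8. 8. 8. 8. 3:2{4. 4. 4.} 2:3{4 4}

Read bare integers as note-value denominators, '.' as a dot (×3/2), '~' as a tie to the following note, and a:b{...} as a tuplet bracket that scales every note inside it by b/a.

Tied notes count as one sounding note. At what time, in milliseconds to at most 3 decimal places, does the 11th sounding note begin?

1. 0.0ms @ 0 + 638.298ms (3/2)
2. 638.298ms @ 3/2 + 638.298ms (3/2)
3. 1276.596ms @ 3 + 319.149ms (3/4)
4. 1595.745ms @ 15/4 + 319.149ms (3/4)
5. 1914.894ms @ 9/2 + 319.149ms (3/4)
6. 2234.043ms @ 21/4 + 319.149ms (3/4)
7. 2553.191ms @ 6 + 425.532ms (1)
8. 2978.723ms @ 7 + 425.532ms (1)
9. 3404.255ms @ 8 + 425.532ms (1)
10. 3829.787ms @ 9 + 638.298ms (3/2)
11. 4468.085ms @ 21/2 + 638.298ms (3/2)

note 11 onset = 21/2b = 4468.085ms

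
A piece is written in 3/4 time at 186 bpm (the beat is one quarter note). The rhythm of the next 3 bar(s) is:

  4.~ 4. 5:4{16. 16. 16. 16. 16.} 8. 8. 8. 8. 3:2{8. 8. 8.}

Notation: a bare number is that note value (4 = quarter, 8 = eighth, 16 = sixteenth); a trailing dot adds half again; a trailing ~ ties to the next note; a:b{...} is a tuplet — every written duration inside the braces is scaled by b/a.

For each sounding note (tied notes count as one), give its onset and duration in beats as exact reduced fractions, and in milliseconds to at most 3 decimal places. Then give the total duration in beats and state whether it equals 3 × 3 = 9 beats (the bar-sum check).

1) 0.0ms=0b +967.742ms=3b
2) 967.742ms=3b +96.774ms=3/10b
3) 1064.516ms=33/10b +96.774ms=3/10b
4) 1161.29ms=18/5b +96.774ms=3/10b
5) 1258.065ms=39/10b +96.774ms=3/10b
6) 1354.839ms=21/5b +96.774ms=3/10b
7) 1451.613ms=9/2b +241.935ms=3/4b
8) 1693.548ms=21/4b +241.935ms=3/4b
9) 1935.484ms=6b +241.935ms=3/4b
10) 2177.419ms=27/4b +241.935ms=3/4b
11) 2419.355ms=15/2b +161.29ms=1/2b
12) 2580.645ms=8b +161.29ms=1/2b
13) 2741.935ms=17/2b +161.29ms=1/2b
Σ=9b of 9 (186bpm 3/4) — PASS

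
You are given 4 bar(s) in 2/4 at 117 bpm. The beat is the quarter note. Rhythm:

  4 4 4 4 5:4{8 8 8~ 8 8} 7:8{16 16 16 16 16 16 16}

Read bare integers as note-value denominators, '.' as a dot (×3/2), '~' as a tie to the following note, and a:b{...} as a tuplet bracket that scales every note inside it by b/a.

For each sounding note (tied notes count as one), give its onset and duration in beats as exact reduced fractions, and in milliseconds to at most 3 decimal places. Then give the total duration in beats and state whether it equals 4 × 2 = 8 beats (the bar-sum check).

1) 0.0ms=0b +512.821ms=1b
2) 512.821ms=1b +512.821ms=1b
3) 1025.641ms=2b +512.821ms=1b
4) 1538.462ms=3b +512.821ms=1b
5) 2051.282ms=4b +205.128ms=2/5b
6) 2256.41ms=22/5b +205.128ms=2/5b
7) 2461.538ms=24/5b +410.256ms=4/5b
8) 2871.795ms=28/5b +205.128ms=2/5b
9) 3076.923ms=6b +146.52ms=2/7b
10) 3223.443ms=44/7b +146.52ms=2/7b
11) 3369.963ms=46/7b +146.52ms=2/7b
12) 3516.484ms=48/7b +146.52ms=2/7b
13) 3663.004ms=50/7b +146.52ms=2/7b
14) 3809.524ms=52/7b +146.52ms=2/7b
15) 3956.044ms=54/7b +146.52ms=2/7b
Σ=8b of 8 (117bpm 2/4) — PASS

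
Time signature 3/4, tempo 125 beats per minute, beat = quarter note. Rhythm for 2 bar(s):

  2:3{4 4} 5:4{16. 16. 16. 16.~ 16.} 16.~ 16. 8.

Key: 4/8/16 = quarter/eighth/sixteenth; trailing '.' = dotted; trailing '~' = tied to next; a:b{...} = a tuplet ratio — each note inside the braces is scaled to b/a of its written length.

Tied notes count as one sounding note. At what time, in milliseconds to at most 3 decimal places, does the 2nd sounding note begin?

1. 0.0ms @ 0 + 720.0ms (3/2)
2. 720.0ms @ 3/2 + 720.0ms (3/2)
3. 1440.0ms @ 3 + 144.0ms (3/10)
4. 1584.0ms @ 33/10 + 144.0ms (3/10)
5. 1728.0ms @ 18/5 + 144.0ms (3/10)
6. 1872.0ms @ 39/10 + 288.0ms (3/5)
7. 2160.0ms @ 9/2 + 360.0ms (3/4)
8. 2520.0ms @ 21/4 + 360.0ms (3/4)

note 2 onset = 3/2b = 720.0ms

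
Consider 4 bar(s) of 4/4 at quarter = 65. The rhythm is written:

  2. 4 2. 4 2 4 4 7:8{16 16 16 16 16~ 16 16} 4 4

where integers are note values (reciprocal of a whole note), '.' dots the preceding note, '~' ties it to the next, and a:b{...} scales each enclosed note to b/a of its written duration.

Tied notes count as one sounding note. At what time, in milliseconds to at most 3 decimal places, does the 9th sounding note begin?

1. 0.0ms @ 0 + 2769.231ms (3)
2. 2769.231ms @ 3 + 923.077ms (1)
3. 3692.308ms @ 4 + 2769.231ms (3)
4. 6461.538ms @ 7 + 923.077ms (1)
5. 7384.615ms @ 8 + 1846.154ms (2)
6. 9230.769ms @ 10 + 923.077ms (1)
7. 10153.846ms @ 11 + 923.077ms (1)
8. 11076.923ms @ 12 + 263.736ms (2/7)
9. 11340.659ms @ 86/7 + 263.736ms (2/7)
10. 11604.396ms @ 88/7 + 263.736ms (2/7)
11. 11868.132ms @ 90/7 + 263.736ms (2/7)
12. 12131.868ms @ 92/7 + 527.473ms (4/7)
13. 12659.341ms @ 96/7 + 263.736ms (2/7)
14. 12923.077ms @ 14 + 923.077ms (1)
15. 13846.154ms @ 15 + 923.077ms (1)

note 9 onset = 86/7b = 11340.659ms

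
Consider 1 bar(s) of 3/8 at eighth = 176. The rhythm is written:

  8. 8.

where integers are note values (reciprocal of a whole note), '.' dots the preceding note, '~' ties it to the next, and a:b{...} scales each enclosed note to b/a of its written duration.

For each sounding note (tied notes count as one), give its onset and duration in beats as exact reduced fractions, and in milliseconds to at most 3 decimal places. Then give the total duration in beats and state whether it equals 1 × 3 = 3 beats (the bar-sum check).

1) 0.0ms=0b +511.364ms=3/2b
2) 511.364ms=3/2b +511.364ms=3/2b
Σ=3b of 3 (176bpm 3/8) — PASS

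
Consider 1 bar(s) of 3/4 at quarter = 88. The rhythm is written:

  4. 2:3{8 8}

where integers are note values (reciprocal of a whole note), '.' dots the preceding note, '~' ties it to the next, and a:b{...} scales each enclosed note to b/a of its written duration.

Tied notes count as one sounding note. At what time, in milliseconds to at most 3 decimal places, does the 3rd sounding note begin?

1. 0.0ms @ 0 + 1022.727ms (3/2)
2. 1022.727ms @ 3/2 + 511.364ms (3/4)
3. 1534.091ms @ 9/4 + 511.364ms (3/4)

note 3 onset = 9/4b = 1534.091ms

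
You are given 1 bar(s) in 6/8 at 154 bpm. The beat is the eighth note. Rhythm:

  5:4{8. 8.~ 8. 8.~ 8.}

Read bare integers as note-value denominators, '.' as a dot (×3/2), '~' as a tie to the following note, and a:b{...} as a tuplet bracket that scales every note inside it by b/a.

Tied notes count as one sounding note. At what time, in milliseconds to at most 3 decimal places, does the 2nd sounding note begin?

1. 0.0ms @ 0 + 467.532ms (6/5)
2. 467.532ms @ 6/5 + 935.065ms (12/5)
3. 1402.597ms @ 18/5 + 935.065ms (12/5)

note 2 onset = 6/5b = 467.532ms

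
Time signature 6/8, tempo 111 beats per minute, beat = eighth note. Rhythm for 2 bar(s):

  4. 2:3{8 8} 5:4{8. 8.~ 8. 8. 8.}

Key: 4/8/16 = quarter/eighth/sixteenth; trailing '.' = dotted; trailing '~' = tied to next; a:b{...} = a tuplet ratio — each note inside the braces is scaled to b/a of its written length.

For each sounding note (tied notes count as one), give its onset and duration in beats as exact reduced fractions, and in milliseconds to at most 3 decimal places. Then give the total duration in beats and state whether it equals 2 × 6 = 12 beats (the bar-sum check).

1) 0.0ms=0b +1621.622ms=3b
2) 1621.622ms=3b +810.811ms=3/2b
3) 2432.432ms=9/2b +810.811ms=3/2b
4) 3243.243ms=6b +648.649ms=6/5b
5) 3891.892ms=36/5b +1297.297ms=12/5b
6) 5189.189ms=48/5b +648.649ms=6/5b
7) 5837.838ms=54/5b +648.649ms=6/5b
Σ=12b of 12 (111bpm 6/8) — PASS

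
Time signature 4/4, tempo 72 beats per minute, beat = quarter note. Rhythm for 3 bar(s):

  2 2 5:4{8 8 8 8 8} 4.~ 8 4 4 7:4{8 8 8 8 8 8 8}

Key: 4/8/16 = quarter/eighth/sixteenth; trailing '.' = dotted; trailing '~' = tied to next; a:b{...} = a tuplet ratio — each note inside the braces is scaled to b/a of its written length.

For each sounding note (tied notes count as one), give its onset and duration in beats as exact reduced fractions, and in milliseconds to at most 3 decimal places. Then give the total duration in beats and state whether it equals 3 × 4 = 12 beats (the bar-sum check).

1) 0.0ms=0b +1666.667ms=2b
2) 1666.667ms=2b +1666.667ms=2b
3) 3333.333ms=4b +333.333ms=2/5b
4) 3666.667ms=22/5b +333.333ms=2/5b
5) 4000.0ms=24/5b +333.333ms=2/5b
6) 4333.333ms=26/5b +333.333ms=2/5b
7) 4666.667ms=28/5b +333.333ms=2/5b
8) 5000.0ms=6b +1666.667ms=2b
9) 6666.667ms=8b +833.333ms=1b
10) 7500.0ms=9b +833.333ms=1b
11) 8333.333ms=10b +238.095ms=2/7b
12) 8571.429ms=72/7b +238.095ms=2/7b
13) 8809.524ms=74/7b +238.095ms=2/7b
14) 9047.619ms=76/7b +238.095ms=2/7b
15) 9285.714ms=78/7b +238.095ms=2/7b
16) 9523.81ms=80/7b +238.095ms=2/7b
17) 9761.905ms=82/7b +238.095ms=2/7b
Σ=12b of 12 (72bpm 4/4) — PASS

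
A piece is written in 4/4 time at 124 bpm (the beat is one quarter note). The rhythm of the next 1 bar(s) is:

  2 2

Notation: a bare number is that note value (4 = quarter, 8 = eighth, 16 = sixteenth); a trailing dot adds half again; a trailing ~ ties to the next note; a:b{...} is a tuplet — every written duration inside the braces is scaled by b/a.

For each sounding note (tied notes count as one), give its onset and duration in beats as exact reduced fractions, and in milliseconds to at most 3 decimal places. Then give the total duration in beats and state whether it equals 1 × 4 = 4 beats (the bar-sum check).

1) 0.0ms=0b +967.742ms=2b
2) 967.742ms=2b +967.742ms=2b
Σ=4b of 4 (124bpm 4/4) — PASS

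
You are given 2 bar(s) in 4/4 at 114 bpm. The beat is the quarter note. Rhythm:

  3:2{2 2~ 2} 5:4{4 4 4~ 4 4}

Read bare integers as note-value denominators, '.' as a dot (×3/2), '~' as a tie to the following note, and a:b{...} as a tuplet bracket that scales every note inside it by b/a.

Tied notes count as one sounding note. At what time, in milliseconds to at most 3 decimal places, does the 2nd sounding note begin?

note 2 onset = 4/3b = 701.754ms

1. 0.0ms @ 0 + 701.754ms (4/3)
2. 701.754ms @ 4/3 + 1403.509ms (8/3)
3. 2105.263ms @ 4 + 421.053ms (4/5)
4. 2526.316ms @ 24/5 + 421.053ms (4/5)
5. 2947.368ms @ 28/5 + 842.105ms (8/5)
6. 3789.474ms @ 36/5 + 421.053ms (4/5)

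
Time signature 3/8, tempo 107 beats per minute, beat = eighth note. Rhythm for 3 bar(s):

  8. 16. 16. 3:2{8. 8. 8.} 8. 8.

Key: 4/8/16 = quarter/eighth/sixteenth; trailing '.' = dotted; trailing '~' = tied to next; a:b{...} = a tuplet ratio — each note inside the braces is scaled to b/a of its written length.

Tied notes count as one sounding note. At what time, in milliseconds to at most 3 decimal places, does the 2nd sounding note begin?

note 2 onset = 3/2b = 841.121ms

1. 0.0ms @ 0 + 841.121ms (3/2)
2. 841.121ms @ 3/2 + 420.561ms (3/4)
3. 1261.682ms @ 9/4 + 420.561ms (3/4)
4. 1682.243ms @ 3 + 560.748ms (1)
5. 2242.991ms @ 4 + 560.748ms (1)
6. 2803.738ms @ 5 + 560.748ms (1)
7. 3364.486ms @ 6 + 841.121ms (3/2)
8. 4205.607ms @ 15/2 + 841.121ms (3/2)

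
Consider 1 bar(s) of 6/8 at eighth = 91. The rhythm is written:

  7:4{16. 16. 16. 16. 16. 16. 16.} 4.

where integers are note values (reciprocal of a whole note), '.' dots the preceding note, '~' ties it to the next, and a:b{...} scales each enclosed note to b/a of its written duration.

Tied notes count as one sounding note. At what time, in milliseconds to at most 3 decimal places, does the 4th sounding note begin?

1. 0.0ms @ 0 + 282.575ms (3/7)
2. 282.575ms @ 3/7 + 282.575ms (3/7)
3. 565.149ms @ 6/7 + 282.575ms (3/7)
4. 847.724ms @ 9/7 + 282.575ms (3/7)
5. 1130.298ms @ 12/7 + 282.575ms (3/7)
6. 1412.873ms @ 15/7 + 282.575ms (3/7)
7. 1695.447ms @ 18/7 + 282.575ms (3/7)
8. 1978.022ms @ 3 + 1978.022ms (3)

note 4 onset = 9/7b = 847.724ms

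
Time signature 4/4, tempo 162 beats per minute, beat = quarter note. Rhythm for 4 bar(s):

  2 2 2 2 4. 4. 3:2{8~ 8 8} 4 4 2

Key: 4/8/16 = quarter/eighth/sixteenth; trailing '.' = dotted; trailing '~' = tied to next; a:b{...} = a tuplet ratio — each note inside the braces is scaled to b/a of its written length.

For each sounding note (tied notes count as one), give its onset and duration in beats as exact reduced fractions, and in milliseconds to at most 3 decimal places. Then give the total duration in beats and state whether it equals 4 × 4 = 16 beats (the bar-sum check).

1) 0.0ms=0b +740.741ms=2b
2) 740.741ms=2b +740.741ms=2b
3) 1481.481ms=4b +740.741ms=2b
4) 2222.222ms=6b +740.741ms=2b
5) 2962.963ms=8b +555.556ms=3/2b
6) 3518.519ms=19/2b +555.556ms=3/2b
7) 4074.074ms=11b +246.914ms=2/3b
8) 4320.988ms=35/3b +123.457ms=1/3b
9) 4444.444ms=12b +370.37ms=1b
10) 4814.815ms=13b +370.37ms=1b
11) 5185.185ms=14b +740.741ms=2b
Σ=16b of 16 (162bpm 4/4) — PASS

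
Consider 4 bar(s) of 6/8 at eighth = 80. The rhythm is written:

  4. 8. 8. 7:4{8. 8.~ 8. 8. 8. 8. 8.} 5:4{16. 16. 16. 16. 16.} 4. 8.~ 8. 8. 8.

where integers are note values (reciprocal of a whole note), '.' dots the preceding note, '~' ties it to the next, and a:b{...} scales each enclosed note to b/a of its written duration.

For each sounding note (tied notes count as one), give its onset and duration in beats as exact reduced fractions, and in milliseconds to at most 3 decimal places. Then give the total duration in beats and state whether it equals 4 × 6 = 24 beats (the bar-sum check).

1) 0.0ms=0b +2250.0ms=3b
2) 2250.0ms=3b +1125.0ms=3/2b
3) 3375.0ms=9/2b +1125.0ms=3/2b
4) 4500.0ms=6b +642.857ms=6/7b
5) 5142.857ms=48/7b +1285.714ms=12/7b
6) 6428.571ms=60/7b +642.857ms=6/7b
7) 7071.429ms=66/7b +642.857ms=6/7b
8) 7714.286ms=72/7b +642.857ms=6/7b
9) 8357.143ms=78/7b +642.857ms=6/7b
10) 9000.0ms=12b +450.0ms=3/5b
11) 9450.0ms=63/5b +450.0ms=3/5b
12) 9900.0ms=66/5b +450.0ms=3/5b
13) 10350.0ms=69/5b +450.0ms=3/5b
14) 10800.0ms=72/5b +450.0ms=3/5b
15) 11250.0ms=15b +2250.0ms=3b
16) 13500.0ms=18b +2250.0ms=3b
17) 15750.0ms=21b +1125.0ms=3/2b
18) 16875.0ms=45/2b +1125.0ms=3/2b
Σ=24b of 24 (80bpm 6/8) — PASS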